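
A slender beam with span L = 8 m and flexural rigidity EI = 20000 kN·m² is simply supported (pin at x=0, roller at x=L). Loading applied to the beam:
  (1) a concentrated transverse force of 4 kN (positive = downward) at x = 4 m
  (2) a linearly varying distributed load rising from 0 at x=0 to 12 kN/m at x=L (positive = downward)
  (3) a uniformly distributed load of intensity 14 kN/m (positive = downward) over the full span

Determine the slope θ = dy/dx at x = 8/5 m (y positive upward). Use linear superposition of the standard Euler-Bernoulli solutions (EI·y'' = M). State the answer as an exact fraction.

θ(8/5) = -40943/2343750 rad

Load 1 — point force P=4 kN at a=4 m (b=L-a=4):
  θ_1 = -Pb(L²-b²-3x²)/(6LEI)  [x≤a] = -4·4·(8²-4²-3·(8/5)²)/(6·8·20000) = -21/31250 rad
Load 2 — triangular load w₀=12 kN/m (0→w₀ over full span):
  θ_2 = -w₀(7L⁴-30L²x²+15x⁴)/(360LEI) = -12·(7·8⁴-30·8²·(8/5)²+15·(8/5)⁴)/(360·8·20000) = -5824/1171875 rad
Load 3 — uniform load w=14 kN/m over full span:
  θ_3 = -w(L³-6Lx²+4x³)/(24EI) = -14·(8³-6·8·(8/5)²+4·(8/5)³)/(24·20000) = -924/78125 rad
Superposition: θ = Σ θ_i = -40943/2343750 rad ≈ -0.017469 rad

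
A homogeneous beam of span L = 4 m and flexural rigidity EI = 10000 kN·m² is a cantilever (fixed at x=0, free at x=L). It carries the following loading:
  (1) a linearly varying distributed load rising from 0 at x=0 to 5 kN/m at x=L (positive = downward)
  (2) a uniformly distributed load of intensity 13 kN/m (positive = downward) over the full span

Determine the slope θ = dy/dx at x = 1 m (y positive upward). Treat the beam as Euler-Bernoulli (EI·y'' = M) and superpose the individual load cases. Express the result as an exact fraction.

Load 1 — triangular load w₀=5 kN/m (0→w₀ over full span):
  θ_1 = (w₀Lx²/4-w₀L²x/3-w₀x⁴/(24L))/EI = (5·4·1²/4-5·4²·1/3-5·1⁴/(24·4))/10000 = -139/64000 rad
Load 2 — uniform load w=13 kN/m over full span:
  θ_2 = -wx(x²-3Lx+3L²)/(6EI) = -13·1·(1²-3·4·1+3·4²)/(6·10000) = -481/60000 rad
Superposition: θ = Σ θ_i = -9781/960000 rad ≈ -0.010189 rad

θ(1) = -9781/960000 rad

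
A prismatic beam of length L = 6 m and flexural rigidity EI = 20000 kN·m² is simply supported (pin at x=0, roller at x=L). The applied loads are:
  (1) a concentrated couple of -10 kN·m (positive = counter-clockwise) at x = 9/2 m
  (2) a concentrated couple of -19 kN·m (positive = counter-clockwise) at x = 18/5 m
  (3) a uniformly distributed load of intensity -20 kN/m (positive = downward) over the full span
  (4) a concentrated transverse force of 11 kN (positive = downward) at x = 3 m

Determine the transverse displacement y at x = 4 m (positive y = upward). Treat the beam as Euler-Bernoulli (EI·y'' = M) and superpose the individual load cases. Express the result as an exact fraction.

Load 1 — applied couple M₀=-10 kN·m at a=9/2 m (b=L-a=3/2):
  y_1 = (M₀x³/(6L)+C₁x)/EI  [x≤a] with C₁=M₀(3b²-L²)/(6L)=65/8 = ((-10)·4³/(6·6)+(65/8)·4)/20000 = 53/72000 m
Load 2 — applied couple M₀=-19 kN·m at a=18/5 m (b=L-a=12/5):
  y_2 = (M₀x³/(6L)-M₀(x-a)²/2+C₁x)/EI  [x>a] with C₁=M₀(3b²-L²)/(6L)=247/25 = ((-19)·4³/(6·6)-(-19)·(4-(18/5))²/2+(247/25)·4)/20000 = 817/2250000 m
Load 3 — uniform load w=-20 kN/m over full span:
  y_3 = -wx(L³-2Lx²+x³)/(24EI) = -(-20)·4·(6³-2·6·4²+4³)/(24·20000) = 11/750 m
Load 4 — point force P=11 kN at a=3 m (b=L-a=3):
  y_4 = -Pa(L-x)(2Lx-a²-x²)/(6LEI)  [x>a] = -11·3·(6-4)·(2·6·4-3²-4²)/(6·6·20000) = -253/120000 m
Superposition: y = Σ y_i = 61459/4500000 m ≈ 0.013658 m

y(4) = 61459/4500000 m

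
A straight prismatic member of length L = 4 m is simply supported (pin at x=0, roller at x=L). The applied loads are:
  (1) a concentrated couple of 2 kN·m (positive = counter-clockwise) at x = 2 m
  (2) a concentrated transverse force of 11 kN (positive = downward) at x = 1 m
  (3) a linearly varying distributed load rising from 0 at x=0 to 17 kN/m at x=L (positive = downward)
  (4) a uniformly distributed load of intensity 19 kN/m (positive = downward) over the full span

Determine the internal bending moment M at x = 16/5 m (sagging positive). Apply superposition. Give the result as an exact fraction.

Load 1 — applied couple M₀=2 kN·m at a=2 m (b=L-a=2):
  M_1 = M₀x/L - M₀  [x>a] = 2·(16/5)/4 - 2 = -2/5 kN·m
Load 2 — point force P=11 kN at a=1 m (b=L-a=3):
  M_2 = Pa(L-x)/L  [x>a] = 11·1·(4-(16/5))/4 = 11/5 kN·m
Load 3 — triangular load w₀=17 kN/m (0→w₀ over full span):
  M_3 = w₀Lx/6 - w₀x³/(6L) = 17·4·(16/5)/6 - 17·(16/5)³/(6·4) = 1632/125 kN·m
Load 4 — uniform load w=19 kN/m over full span:
  M_4 = wx(L-x)/2 = 19·(16/5)·(4-(16/5))/2 = 608/25 kN·m
Superposition: M = Σ M_i = 4897/125 kN·m ≈ 39.176000 kN·m

M(16/5) = 4897/125 kN·m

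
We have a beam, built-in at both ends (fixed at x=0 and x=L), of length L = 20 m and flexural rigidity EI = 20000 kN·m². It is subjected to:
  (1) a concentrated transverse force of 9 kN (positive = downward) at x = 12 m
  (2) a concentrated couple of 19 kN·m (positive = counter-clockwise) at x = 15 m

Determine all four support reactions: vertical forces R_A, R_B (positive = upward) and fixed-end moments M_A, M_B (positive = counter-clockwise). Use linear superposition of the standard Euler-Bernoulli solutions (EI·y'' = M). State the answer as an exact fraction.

Load 1 — point force P=9 kN at a=12 m (b=L-a=8):
  R_A = Pb²(3a+b)/L³ = 9·8²·(3·12+8)/20³ = 396/125 kN
  M_A = Pab²/L² = 9·12·8²/20² = 432/25 kN·m
  R_B = Pa²(a+3b)/L³ = 9·12²·(12+3·8)/20³ = 729/125 kN
  M_B = -Pa²b/L² = -9·12²·8/20² = -648/25 kN·m
Load 2 — applied couple M₀=19 kN·m at a=15 m (b=L-a=5):
  R_A = 6M₀ab/L³ = 6·19·15·5/20³ = 171/160 kN
  M_A = M₀b(2a-b)/L² = 19·5·(2·15-5)/20² = 95/16 kN·m
  R_B = -6M₀ab/L³ = -6·19·15·5/20³ = -171/160 kN
  M_B = M₀a(2b-a)/L² = 19·15·(2·5-15)/20² = -57/16 kN·m
Superposition: R_A = 16947/4000 kN, M_A = 9287/400 kN·m, R_B = 19053/4000 kN, M_B = -11793/400 kN·m

R_A = 16947/4000 kN, M_A = 9287/400 kN·m, R_B = 19053/4000 kN, M_B = -11793/400 kN·m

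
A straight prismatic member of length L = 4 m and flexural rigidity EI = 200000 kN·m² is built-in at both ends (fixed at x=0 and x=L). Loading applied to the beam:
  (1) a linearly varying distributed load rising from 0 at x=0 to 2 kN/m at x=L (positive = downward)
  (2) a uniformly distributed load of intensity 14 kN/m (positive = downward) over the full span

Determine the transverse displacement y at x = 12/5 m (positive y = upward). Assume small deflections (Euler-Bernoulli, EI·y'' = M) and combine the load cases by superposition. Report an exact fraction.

Load 1 — triangular load w₀=2 kN/m (0→w₀ over full span):
  y_1 = -w₀x²(L-x)²(x+2L)/(120LEI) = -2·(12/5)²·(4-(12/5))²·((12/5)+2·4)/(120·4·200000) = -156/48828125 m
Load 2 — uniform load w=14 kN/m over full span:
  y_2 = -wx²(L-x)²/(24EI) = -14·(12/5)²·(4-(12/5))²/(24·200000) = -84/1953125 m
Superposition: y = Σ y_i = -2256/48828125 m ≈ -0.000046 m

y(12/5) = -2256/48828125 m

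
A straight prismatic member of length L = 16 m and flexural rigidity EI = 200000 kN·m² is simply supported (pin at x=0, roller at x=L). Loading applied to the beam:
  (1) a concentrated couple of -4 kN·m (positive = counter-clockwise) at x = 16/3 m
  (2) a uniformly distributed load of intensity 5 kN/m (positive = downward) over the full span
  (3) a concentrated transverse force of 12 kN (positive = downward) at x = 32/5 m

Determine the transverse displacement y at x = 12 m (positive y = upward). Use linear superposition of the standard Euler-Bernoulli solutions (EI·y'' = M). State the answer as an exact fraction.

y(12) = -520693/28125000 m

Load 1 — applied couple M₀=-4 kN·m at a=16/3 m (b=L-a=32/3):
  y_1 = (M₀x³/(6L)-M₀(x-a)²/2+C₁x)/EI  [x>a] with C₁=M₀(3b²-L²)/(6L)=-32/9 = ((-4)·12³/(6·16)-(-4)·(12-(16/3))²/2+(-32/9)·12)/200000 = -29/225000 m
Load 2 — uniform load w=5 kN/m over full span:
  y_2 = -wx(L³-2Lx²+x³)/(24EI) = -5·12·(16³-2·16·12²+12³)/(24·200000) = -19/1250 m
Load 3 — point force P=12 kN at a=32/5 m (b=L-a=48/5):
  y_3 = -Pa(L-x)(2Lx-a²-x²)/(6LEI)  [x>a] = -12·(32/5)·(16-12)·(2·16·12-(32/5)²-12²)/(6·16·200000) = -1244/390625 m
Superposition: y = Σ y_i = -520693/28125000 m ≈ -0.018514 m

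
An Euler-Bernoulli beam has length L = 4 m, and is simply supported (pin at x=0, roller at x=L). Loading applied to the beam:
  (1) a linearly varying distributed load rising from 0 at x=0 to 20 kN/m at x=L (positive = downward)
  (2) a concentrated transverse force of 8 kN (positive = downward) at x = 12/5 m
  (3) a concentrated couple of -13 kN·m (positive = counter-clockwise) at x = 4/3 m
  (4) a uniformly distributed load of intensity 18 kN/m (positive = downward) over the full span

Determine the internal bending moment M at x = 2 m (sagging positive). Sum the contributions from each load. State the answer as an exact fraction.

M(2) = 689/10 kN·m

Load 1 — triangular load w₀=20 kN/m (0→w₀ over full span):
  M_1 = w₀Lx/6 - w₀x³/(6L) = 20·4·2/6 - 20·2³/(6·4) = 20 kN·m
Load 2 — point force P=8 kN at a=12/5 m (b=L-a=8/5):
  M_2 = Pbx/L  [x≤a] = 8·(8/5)·2/4 = 32/5 kN·m
Load 3 — applied couple M₀=-13 kN·m at a=4/3 m (b=L-a=8/3):
  M_3 = M₀x/L - M₀  [x>a] = (-13)·2/4 - (-13) = 13/2 kN·m
Load 4 — uniform load w=18 kN/m over full span:
  M_4 = wx(L-x)/2 = 18·2·(4-2)/2 = 36 kN·m
Superposition: M = Σ M_i = 689/10 kN·m ≈ 68.900000 kN·m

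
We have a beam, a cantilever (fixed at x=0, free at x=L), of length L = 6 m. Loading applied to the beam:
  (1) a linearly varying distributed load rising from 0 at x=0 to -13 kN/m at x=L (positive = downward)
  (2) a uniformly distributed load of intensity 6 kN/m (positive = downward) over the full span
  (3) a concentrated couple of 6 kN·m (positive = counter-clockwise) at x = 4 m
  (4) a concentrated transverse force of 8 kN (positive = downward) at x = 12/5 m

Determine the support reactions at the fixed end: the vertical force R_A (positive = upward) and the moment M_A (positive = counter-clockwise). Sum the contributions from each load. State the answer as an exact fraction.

Load 1 — triangular load w₀=-13 kN/m (0→w₀ over full span):
  R_A = w₀L/2 = (-13)·6/2 = -39 kN
  M_A = w₀L²/3 = (-13)·6²/3 = -156 kN·m
Load 2 — uniform load w=6 kN/m over full span:
  R_A = wL = 6·6 = 36 kN
  M_A = wL²/2 = 6·6²/2 = 108 kN·m
Load 3 — applied couple M₀=6 kN·m at a=4 m (b=L-a=2):
  R_A = 0 kN
  M_A = -M₀ = -6 kN·m
Load 4 — point force P=8 kN at a=12/5 m (b=L-a=18/5):
  R_A = P = 8 kN
  M_A = Pa = 8·(12/5) = 96/5 kN·m
Superposition: R_A = 5 kN, M_A = -174/5 kN·m

R_A = 5 kN, M_A = -174/5 kN·m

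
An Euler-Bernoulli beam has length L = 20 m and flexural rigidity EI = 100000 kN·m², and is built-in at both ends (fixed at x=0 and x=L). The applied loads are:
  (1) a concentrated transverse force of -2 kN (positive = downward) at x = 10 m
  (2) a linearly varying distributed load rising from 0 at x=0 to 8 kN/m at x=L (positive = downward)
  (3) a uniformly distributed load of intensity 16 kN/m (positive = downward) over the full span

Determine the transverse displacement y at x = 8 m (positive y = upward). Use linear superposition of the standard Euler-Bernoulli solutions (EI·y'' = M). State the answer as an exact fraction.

Load 1 — point force P=-2 kN at a=10 m (b=L-a=10):
  y_1 = -Pb²x²(3aL-(3a+b)x)/(6L³EI)  [x≤a] = -(-2)·10²·8²·(3·10·20-(3·10+10)·8)/(6·20³·100000) = 7/9375 m
Load 2 — triangular load w₀=8 kN/m (0→w₀ over full span):
  y_2 = -w₀x²(L-x)²(x+2L)/(120LEI) = -8·8²·(20-8)²·(8+2·20)/(120·20·100000) = -1152/78125 m
Load 3 — uniform load w=16 kN/m over full span:
  y_3 = -wx²(L-x)²/(24EI) = -16·8²·(20-8)²/(24·100000) = -192/3125 m
Superposition: y = Σ y_i = -17681/234375 m ≈ -0.075439 m

y(8) = -17681/234375 m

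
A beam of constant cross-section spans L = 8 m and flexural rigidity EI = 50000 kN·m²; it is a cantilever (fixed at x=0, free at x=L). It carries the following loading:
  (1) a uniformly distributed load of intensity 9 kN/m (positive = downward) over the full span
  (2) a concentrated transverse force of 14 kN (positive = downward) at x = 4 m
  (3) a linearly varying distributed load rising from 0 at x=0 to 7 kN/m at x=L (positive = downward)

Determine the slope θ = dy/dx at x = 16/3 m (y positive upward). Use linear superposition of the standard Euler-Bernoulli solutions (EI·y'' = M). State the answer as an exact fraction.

Load 1 — uniform load w=9 kN/m over full span:
  θ_1 = -wx(x²-3Lx+3L²)/(6EI) = -9·(16/3)·((16/3)²-3·8·(16/3)+3·8²)/(6·50000) = -416/28125 rad
Load 2 — point force P=14 kN at a=4 m (b=L-a=4):
  θ_2 = -Pa²/(2EI)  [x>a] = -14·4²/(2·50000) = -7/3125 rad
Load 3 — triangular load w₀=7 kN/m (0→w₀ over full span):
  θ_3 = (w₀Lx²/4-w₀L²x/3-w₀x⁴/(24L))/EI = (7·8·(16/3)²/4-7·8²·(16/3)/3-7·(16/3)⁴/(24·8))/50000 = -6496/759375 rad
Superposition: θ = Σ θ_i = -19429/759375 rad ≈ -0.025586 rad

θ(16/3) = -19429/759375 rad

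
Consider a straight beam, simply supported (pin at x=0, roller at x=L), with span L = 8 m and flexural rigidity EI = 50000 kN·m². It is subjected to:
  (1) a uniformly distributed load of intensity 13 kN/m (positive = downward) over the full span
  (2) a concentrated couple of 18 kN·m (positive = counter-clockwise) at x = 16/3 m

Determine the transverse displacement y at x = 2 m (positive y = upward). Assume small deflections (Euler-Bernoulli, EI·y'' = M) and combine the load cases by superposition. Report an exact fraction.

y(2) = -523/50000 m

Load 1 — uniform load w=13 kN/m over full span:
  y_1 = -wx(L³-2Lx²+x³)/(24EI) = -13·2·(8³-2·8·2²+2³)/(24·50000) = -247/25000 m
Load 2 — applied couple M₀=18 kN·m at a=16/3 m (b=L-a=8/3):
  y_2 = (M₀x³/(6L)+C₁x)/EI  [x≤a] with C₁=M₀(3b²-L²)/(6L)=-16 = (18·2³/(6·8)+(-16)·2)/50000 = -29/50000 m
Superposition: y = Σ y_i = -523/50000 m ≈ -0.010460 m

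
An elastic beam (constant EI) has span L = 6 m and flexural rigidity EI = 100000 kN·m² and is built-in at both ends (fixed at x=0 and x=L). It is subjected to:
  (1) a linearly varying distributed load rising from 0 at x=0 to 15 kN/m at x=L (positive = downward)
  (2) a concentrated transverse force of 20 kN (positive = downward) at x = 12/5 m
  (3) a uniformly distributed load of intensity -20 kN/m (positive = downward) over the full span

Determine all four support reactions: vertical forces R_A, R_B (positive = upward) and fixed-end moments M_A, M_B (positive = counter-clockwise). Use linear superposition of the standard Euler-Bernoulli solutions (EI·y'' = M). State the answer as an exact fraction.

Load 1 — triangular load w₀=15 kN/m (0→w₀ over full span):
  R_A = 3w₀L/20 = 3·15·6/20 = 27/2 kN
  M_A = w₀L²/30 = 15·6²/30 = 18 kN·m
  R_B = 7w₀L/20 = 7·15·6/20 = 63/2 kN
  M_B = -w₀L²/20 = -15·6²/20 = -27 kN·m
Load 2 — point force P=20 kN at a=12/5 m (b=L-a=18/5):
  R_A = Pb²(3a+b)/L³ = 20·(18/5)²·(3·(12/5)+(18/5))/6³ = 324/25 kN
  M_A = Pab²/L² = 20·(12/5)·(18/5)²/6² = 432/25 kN·m
  R_B = Pa²(a+3b)/L³ = 20·(12/5)²·((12/5)+3·(18/5))/6³ = 176/25 kN
  M_B = -Pa²b/L² = -20·(12/5)²·(18/5)/6² = -288/25 kN·m
Load 3 — uniform load w=-20 kN/m over full span:
  R_A = wL/2 = (-20)·6/2 = -60 kN
  M_A = wL²/12 = (-20)·6²/12 = -60 kN·m
  R_B = wL/2 = (-20)·6/2 = -60 kN
  M_B = -wL²/12 = -(-20)·6²/12 = 60 kN·m
Superposition: R_A = -1677/50 kN, M_A = -618/25 kN·m, R_B = -1073/50 kN, M_B = 537/25 kN·m

R_A = -1677/50 kN, M_A = -618/25 kN·m, R_B = -1073/50 kN, M_B = 537/25 kN·m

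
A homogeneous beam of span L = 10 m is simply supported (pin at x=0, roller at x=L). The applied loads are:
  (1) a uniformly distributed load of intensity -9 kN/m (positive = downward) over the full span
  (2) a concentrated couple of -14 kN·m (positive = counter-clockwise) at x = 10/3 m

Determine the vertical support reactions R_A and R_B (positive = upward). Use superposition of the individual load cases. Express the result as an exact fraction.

R_A = -232/5 kN, R_B = -218/5 kN

Load 1 — uniform load w=-9 kN/m over full span:
  R_A = wL/2 = (-9)·10/2 = -45 kN
  R_B = wL/2 = (-9)·10/2 = -45 kN
Load 2 — applied couple M₀=-14 kN·m at a=10/3 m (b=L-a=20/3):
  R_A = M₀/L = (-14)/10 = -7/5 kN
  R_B = -M₀/L = -(-14)/10 = 7/5 kN
Superposition: R_A = -232/5 kN, R_B = -218/5 kN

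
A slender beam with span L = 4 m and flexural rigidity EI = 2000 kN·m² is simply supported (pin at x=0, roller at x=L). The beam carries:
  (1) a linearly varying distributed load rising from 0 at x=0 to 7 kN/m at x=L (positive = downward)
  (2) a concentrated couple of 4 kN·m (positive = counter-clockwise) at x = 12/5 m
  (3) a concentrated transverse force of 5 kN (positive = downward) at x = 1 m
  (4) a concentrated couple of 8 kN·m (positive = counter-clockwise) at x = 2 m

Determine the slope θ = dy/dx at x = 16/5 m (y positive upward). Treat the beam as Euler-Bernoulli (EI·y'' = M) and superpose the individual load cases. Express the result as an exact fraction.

Load 1 — triangular load w₀=7 kN/m (0→w₀ over full span):
  θ_1 = -w₀(7L⁴-30L²x²+15x⁴)/(360LEI) = -7·(7·4⁴-30·4²·(16/5)²+15·(16/5)⁴)/(360·4·2000) = 5299/1406250 rad
Load 2 — applied couple M₀=4 kN·m at a=12/5 m (b=L-a=8/5):
  θ_2 = (M₀x²/(2L)-M₀(x-a)+C₁)/EI  [x>a] with C₁=M₀(3b²-L²)/(6L)=-104/75 = (4·(16/5)²/(2·4)-4·((16/5)-(12/5))+(-104/75))/2000 = 1/3750 rad
Load 3 — point force P=5 kN at a=1 m (b=L-a=3):
  θ_3 = -Pa(2L²-6Lx+3x²+a²)/(6LEI)  [x>a] = -5·1·(2·4²-6·4·(16/5)+3·(16/5)²+1²)/(6·4·2000) = 109/80000 rad
Load 4 — applied couple M₀=8 kN·m at a=2 m (b=L-a=2):
  θ_4 = (M₀x²/(2L)-M₀(x-a)+C₁)/EI  [x>a] with C₁=M₀(3b²-L²)/(6L)=-4/3 = (8·(16/5)²/(2·4)-8·((16/5)-2)+(-4/3))/2000 = -13/37500 rad
Superposition: θ = Σ θ_i = 454561/90000000 rad ≈ 0.005051 rad

θ(16/5) = 454561/90000000 rad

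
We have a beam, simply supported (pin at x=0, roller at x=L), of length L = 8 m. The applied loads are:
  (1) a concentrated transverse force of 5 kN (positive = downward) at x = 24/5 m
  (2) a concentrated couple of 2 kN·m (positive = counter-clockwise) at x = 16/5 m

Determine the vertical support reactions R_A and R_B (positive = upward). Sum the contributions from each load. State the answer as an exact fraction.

Load 1 — point force P=5 kN at a=24/5 m (b=L-a=16/5):
  R_A = Pb/L = 5·(16/5)/8 = 2 kN
  R_B = Pa/L = 5·(24/5)/8 = 3 kN
Load 2 — applied couple M₀=2 kN·m at a=16/5 m (b=L-a=24/5):
  R_A = M₀/L = 2/8 = 1/4 kN
  R_B = -M₀/L = -2/8 = -1/4 kN
Superposition: R_A = 9/4 kN, R_B = 11/4 kN

R_A = 9/4 kN, R_B = 11/4 kN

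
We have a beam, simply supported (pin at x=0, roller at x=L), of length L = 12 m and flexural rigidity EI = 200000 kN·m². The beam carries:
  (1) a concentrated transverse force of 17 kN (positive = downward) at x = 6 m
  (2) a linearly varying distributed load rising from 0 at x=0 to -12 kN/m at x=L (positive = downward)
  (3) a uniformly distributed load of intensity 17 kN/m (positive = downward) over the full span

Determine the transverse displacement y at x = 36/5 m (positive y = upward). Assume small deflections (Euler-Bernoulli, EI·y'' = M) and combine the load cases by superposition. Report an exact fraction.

Load 1 — point force P=17 kN at a=6 m (b=L-a=6):
  y_1 = -Pa(L-x)(2Lx-a²-x²)/(6LEI)  [x>a] = -17·6·(12-(36/5))·(2·12·(36/5)-6²-(36/5)²)/(6·12·200000) = -9027/3125000 m
Load 2 — triangular load w₀=-12 kN/m (0→w₀ over full span):
  y_2 = -w₀x(7L⁴-10L²x²+3x⁴)/(360LEI) = -(-12)·(36/5)·(7·12⁴-10·12²·(36/5)²+3·(36/5)⁴)/(360·12·200000) = 383616/48828125 m
Load 3 — uniform load w=17 kN/m over full span:
  y_3 = -wx(L³-2Lx²+x³)/(24EI) = -17·(36/5)·(12³-2·12·(36/5)²+(36/5)³)/(24·200000) = -42687/1953125 m
Superposition: y = Σ y_i = -6596847/390625000 m ≈ -0.016888 m

y(36/5) = -6596847/390625000 m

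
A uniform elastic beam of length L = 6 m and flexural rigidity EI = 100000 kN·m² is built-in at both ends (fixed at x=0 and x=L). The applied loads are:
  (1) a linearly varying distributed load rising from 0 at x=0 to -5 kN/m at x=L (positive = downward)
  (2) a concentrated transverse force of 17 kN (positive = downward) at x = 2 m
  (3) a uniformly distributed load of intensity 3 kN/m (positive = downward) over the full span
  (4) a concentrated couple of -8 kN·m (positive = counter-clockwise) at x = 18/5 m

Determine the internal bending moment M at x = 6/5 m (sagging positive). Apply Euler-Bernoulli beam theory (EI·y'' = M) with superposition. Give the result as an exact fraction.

M(6/5) = 92/125 kN·m

Load 1 — triangular load w₀=-5 kN/m (0→w₀ over full span):
  M_1 = 3w₀Lx/20 - w₀L²/30 - w₀x³/(6L) = 3·(-5)·6·(6/5)/20 - (-5)·6²/30 - (-5)·(6/5)³/(6·6) = 21/25 kN·m
Load 2 — point force P=17 kN at a=2 m (b=L-a=4):
  M_2 = Pb²(3a+b)x/L³ - Pab²/L²  [x≤a] = 17·4²·(3·2+4)·(6/5)/6³ - 17·2·4²/6² = 0 kN·m
Load 3 — uniform load w=3 kN/m over full span:
  M_3 = wLx/2 - wL²/12 - wx²/2 = 3·6·(6/5)/2 - 3·6²/12 - 3·(6/5)²/2 = -9/25 kN·m
Load 4 — applied couple M₀=-8 kN·m at a=18/5 m (b=L-a=12/5):
  M_4 = R_Ax - M_A  [x≤a] with R_A=-48/25, M_A=-64/25 = (-48/25)·(6/5) - (-64/25) = 32/125 kN·m
Superposition: M = Σ M_i = 92/125 kN·m ≈ 0.736000 kN·m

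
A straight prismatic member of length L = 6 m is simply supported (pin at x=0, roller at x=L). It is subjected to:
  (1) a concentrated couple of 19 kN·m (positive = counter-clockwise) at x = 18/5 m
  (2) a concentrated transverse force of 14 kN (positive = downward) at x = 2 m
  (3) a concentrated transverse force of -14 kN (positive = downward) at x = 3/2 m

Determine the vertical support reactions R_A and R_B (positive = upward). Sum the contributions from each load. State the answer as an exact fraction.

R_A = 2 kN, R_B = -2 kN

Load 1 — applied couple M₀=19 kN·m at a=18/5 m (b=L-a=12/5):
  R_A = M₀/L = 19/6 kN
  R_B = -M₀/L = -19/6 kN
Load 2 — point force P=14 kN at a=2 m (b=L-a=4):
  R_A = Pb/L = 14·4/6 = 28/3 kN
  R_B = Pa/L = 14·2/6 = 14/3 kN
Load 3 — point force P=-14 kN at a=3/2 m (b=L-a=9/2):
  R_A = Pb/L = (-14)·(9/2)/6 = -21/2 kN
  R_B = Pa/L = (-14)·(3/2)/6 = -7/2 kN
Superposition: R_A = 2 kN, R_B = -2 kN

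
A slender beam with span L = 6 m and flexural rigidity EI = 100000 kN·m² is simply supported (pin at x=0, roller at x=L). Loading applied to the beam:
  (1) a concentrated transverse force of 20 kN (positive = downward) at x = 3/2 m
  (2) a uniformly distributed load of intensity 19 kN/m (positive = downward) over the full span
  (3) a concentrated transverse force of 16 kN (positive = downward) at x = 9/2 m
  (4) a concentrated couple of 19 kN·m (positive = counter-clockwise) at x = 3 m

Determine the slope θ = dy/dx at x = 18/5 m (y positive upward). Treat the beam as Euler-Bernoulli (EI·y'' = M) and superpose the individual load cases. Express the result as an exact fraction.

θ(18/5) = 72131/100000000 rad

Load 1 — point force P=20 kN at a=3/2 m (b=L-a=9/2):
  θ_1 = -Pa(2L²-6Lx+3x²+a²)/(6LEI)  [x>a] = -20·(3/2)·(2·6²-6·6·(18/5)+3·(18/5)²+(3/2)²)/(6·6·100000) = 549/4000000 rad
Load 2 — uniform load w=19 kN/m over full span:
  θ_2 = -w(L³-6Lx²+4x³)/(24EI) = -19·(6³-6·6·(18/5)²+4·(18/5)³)/(24·100000) = 6327/12500000 rad
Load 3 — point force P=16 kN at a=9/2 m (b=L-a=3/2):
  θ_3 = -Pb(L²-b²-3x²)/(6LEI)  [x≤a] = -16·(3/2)·(6²-(3/2)²-3·(18/5)²)/(6·6·100000) = 171/5000000 rad
Load 4 — applied couple M₀=19 kN·m at a=3 m (b=L-a=3):
  θ_4 = (M₀x²/(2L)-M₀(x-a)+C₁)/EI  [x>a] with C₁=M₀(3b²-L²)/(6L)=-19/4 = (19·(18/5)²/(2·6)-19·((18/5)-3)+(-19/4))/100000 = 437/10000000 rad
Superposition: θ = Σ θ_i = 72131/100000000 rad ≈ 0.000721 rad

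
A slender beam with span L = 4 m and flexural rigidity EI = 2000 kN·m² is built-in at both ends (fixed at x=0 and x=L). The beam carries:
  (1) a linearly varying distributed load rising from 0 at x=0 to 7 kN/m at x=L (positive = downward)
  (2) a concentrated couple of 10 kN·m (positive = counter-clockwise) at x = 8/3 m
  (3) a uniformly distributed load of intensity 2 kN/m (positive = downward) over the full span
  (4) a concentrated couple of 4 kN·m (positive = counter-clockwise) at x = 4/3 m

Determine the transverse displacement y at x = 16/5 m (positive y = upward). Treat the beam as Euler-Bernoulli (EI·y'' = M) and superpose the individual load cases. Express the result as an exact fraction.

y(16/5) = -13958/17578125 m

Load 1 — triangular load w₀=7 kN/m (0→w₀ over full span):
  y_1 = -w₀x²(L-x)²(x+2L)/(120LEI) = -7·(16/5)²·(4-(16/5))²·((16/5)+2·4)/(120·4·2000) = -3136/5859375 m
Load 2 — applied couple M₀=10 kN·m at a=8/3 m (b=L-a=4/3):
  y_2 = (R_Ax³/6 - M_Ax²/2 - M₀(x-a)²/2)/EI  [x>a] with R_A=10/3, M_A=10/3 = ((10/3)·(16/5)³/6 - (10/3)·(16/5)²/2 - 10·((16/5)-(8/3))²/2)/2000 = -4/28125 m
Load 3 — uniform load w=2 kN/m over full span:
  y_3 = -wx²(L-x)²/(24EI) = -2·(16/5)²·(4-(16/5))²/(24·2000) = -64/234375 m
Load 4 — applied couple M₀=4 kN·m at a=4/3 m (b=L-a=8/3):
  y_4 = (R_Ax³/6 - M_Ax²/2 - M₀(x-a)²/2)/EI  [x>a] with R_A=4/3, M_A=0 = ((4/3)·(16/5)³/6 - 0·(16/5)²/2 - 4·((16/5)-(4/3))²/2)/2000 = 22/140625 m
Superposition: y = Σ y_i = -13958/17578125 m ≈ -0.000794 m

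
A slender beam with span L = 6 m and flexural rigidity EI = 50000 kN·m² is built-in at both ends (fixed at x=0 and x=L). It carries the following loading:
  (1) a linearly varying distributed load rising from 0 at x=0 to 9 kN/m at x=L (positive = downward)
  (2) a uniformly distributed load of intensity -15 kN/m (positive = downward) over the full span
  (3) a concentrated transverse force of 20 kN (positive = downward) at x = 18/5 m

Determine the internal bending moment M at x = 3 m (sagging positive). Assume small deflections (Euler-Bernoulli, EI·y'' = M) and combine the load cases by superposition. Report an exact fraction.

M(3) = -123/20 kN·m

Load 1 — triangular load w₀=9 kN/m (0→w₀ over full span):
  M_1 = 3w₀Lx/20 - w₀L²/30 - w₀x³/(6L) = 3·9·6·3/20 - 9·6²/30 - 9·3³/(6·6) = 27/4 kN·m
Load 2 — uniform load w=-15 kN/m over full span:
  M_2 = wLx/2 - wL²/12 - wx²/2 = (-15)·6·3/2 - (-15)·6²/12 - (-15)·3²/2 = -45/2 kN·m
Load 3 — point force P=20 kN at a=18/5 m (b=L-a=12/5):
  M_3 = Pb²(3a+b)x/L³ - Pab²/L²  [x≤a] = 20·(12/5)²·(3·(18/5)+(12/5))·3/6³ - 20·(18/5)·(12/5)²/6² = 48/5 kN·m
Superposition: M = Σ M_i = -123/20 kN·m ≈ -6.150000 kN·m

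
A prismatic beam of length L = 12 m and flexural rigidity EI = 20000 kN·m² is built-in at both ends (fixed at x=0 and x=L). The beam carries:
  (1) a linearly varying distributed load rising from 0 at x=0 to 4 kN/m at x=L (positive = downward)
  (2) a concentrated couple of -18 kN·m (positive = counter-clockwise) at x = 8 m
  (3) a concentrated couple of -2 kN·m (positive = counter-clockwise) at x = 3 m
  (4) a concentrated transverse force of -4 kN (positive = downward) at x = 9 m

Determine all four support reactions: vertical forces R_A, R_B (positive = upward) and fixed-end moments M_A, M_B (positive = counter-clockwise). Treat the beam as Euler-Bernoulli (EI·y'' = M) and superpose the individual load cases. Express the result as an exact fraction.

R_A = 351/80 kN, M_A = 453/40 kN·m, R_B = 1249/80 kN, M_B = -907/40 kN·m

Load 1 — triangular load w₀=4 kN/m (0→w₀ over full span):
  R_A = 3w₀L/20 = 3·4·12/20 = 36/5 kN
  M_A = w₀L²/30 = 4·12²/30 = 96/5 kN·m
  R_B = 7w₀L/20 = 7·4·12/20 = 84/5 kN
  M_B = -w₀L²/20 = -4·12²/20 = -144/5 kN·m
Load 2 — applied couple M₀=-18 kN·m at a=8 m (b=L-a=4):
  R_A = 6M₀ab/L³ = 6·(-18)·8·4/12³ = -2 kN
  M_A = M₀b(2a-b)/L² = (-18)·4·(2·8-4)/12² = -6 kN·m
  R_B = -6M₀ab/L³ = -6·(-18)·8·4/12³ = 2 kN
  M_B = M₀a(2b-a)/L² = (-18)·8·(2·4-8)/12² = 0 kN·m
Load 3 — applied couple M₀=-2 kN·m at a=3 m (b=L-a=9):
  R_A = 6M₀ab/L³ = 6·(-2)·3·9/12³ = -3/16 kN
  M_A = M₀b(2a-b)/L² = (-2)·9·(2·3-9)/12² = 3/8 kN·m
  R_B = -6M₀ab/L³ = -6·(-2)·3·9/12³ = 3/16 kN
  M_B = M₀a(2b-a)/L² = (-2)·3·(2·9-3)/12² = -5/8 kN·m
Load 4 — point force P=-4 kN at a=9 m (b=L-a=3):
  R_A = Pb²(3a+b)/L³ = (-4)·3²·(3·9+3)/12³ = -5/8 kN
  M_A = Pab²/L² = (-4)·9·3²/12² = -9/4 kN·m
  R_B = Pa²(a+3b)/L³ = (-4)·9²·(9+3·3)/12³ = -27/8 kN
  M_B = -Pa²b/L² = -(-4)·9²·3/12² = 27/4 kN·m
Superposition: R_A = 351/80 kN, M_A = 453/40 kN·m, R_B = 1249/80 kN, M_B = -907/40 kN·m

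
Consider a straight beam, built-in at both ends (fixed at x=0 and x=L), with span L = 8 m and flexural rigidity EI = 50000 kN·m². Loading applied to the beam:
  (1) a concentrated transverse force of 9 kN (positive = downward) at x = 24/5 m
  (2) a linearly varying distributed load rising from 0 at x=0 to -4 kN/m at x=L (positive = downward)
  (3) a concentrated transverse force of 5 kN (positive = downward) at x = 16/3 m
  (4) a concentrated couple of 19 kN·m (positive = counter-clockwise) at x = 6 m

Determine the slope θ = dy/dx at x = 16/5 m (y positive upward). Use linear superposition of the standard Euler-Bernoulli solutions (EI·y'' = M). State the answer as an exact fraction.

θ(16/5) = -257273/1406250000 rad

Load 1 — point force P=9 kN at a=24/5 m (b=L-a=16/5):
  θ_1 = -Pb²x(2aL-(3a+b)x)/(2L³EI)  [x≤a] = -9·(16/5)²·(16/5)·(2·(24/5)·8-(3·(24/5)+(16/5))·(16/5))/(2·8³·50000) = -1152/9765625 rad
Load 2 — triangular load w₀=-4 kN/m (0→w₀ over full span):
  θ_2 = -w₀(2x(L-x)(L-2x)(x+2L)+x²(L-x)²)/(120LEI) = -(-4)·(2·(16/5)·(8-(16/5))·(8-2·(16/5))·((16/5)+2·8)+(16/5)²·(8-(16/5))²)/(120·8·50000) = 192/1953125 rad
Load 3 — point force P=5 kN at a=16/3 m (b=L-a=8/3):
  θ_3 = -Pb²x(2aL-(3a+b)x)/(2L³EI)  [x≤a] = -5·(8/3)²·(16/5)·(2·(16/3)·8-(3·(16/3)+(8/3))·(16/5))/(2·8³·50000) = -8/140625 rad
Load 4 — applied couple M₀=19 kN·m at a=6 m (b=L-a=2):
  θ_4 = (R_Ax²/2 - M_Ax)/EI  [x≤a] with R_A=171/64, M_A=95/16 = ((171/64)·(16/5)²/2 - (95/16)·(16/5))/50000 = -133/1250000 rad
Superposition: θ = Σ θ_i = -257273/1406250000 rad ≈ -0.000183 rad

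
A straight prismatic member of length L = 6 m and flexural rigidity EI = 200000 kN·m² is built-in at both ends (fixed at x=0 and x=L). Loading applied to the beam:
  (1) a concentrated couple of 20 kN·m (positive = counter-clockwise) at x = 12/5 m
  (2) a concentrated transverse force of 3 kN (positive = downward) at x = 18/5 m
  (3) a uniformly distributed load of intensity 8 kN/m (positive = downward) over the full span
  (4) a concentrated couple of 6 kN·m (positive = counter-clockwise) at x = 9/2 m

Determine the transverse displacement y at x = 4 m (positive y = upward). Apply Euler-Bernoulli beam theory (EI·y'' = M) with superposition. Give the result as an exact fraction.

y(4) = -7697/75000000 m

Load 1 — applied couple M₀=20 kN·m at a=12/5 m (b=L-a=18/5):
  y_1 = (R_Ax³/6 - M_Ax²/2 - M₀(x-a)²/2)/EI  [x>a] with R_A=24/5, M_A=12/5 = ((24/5)·4³/6 - (12/5)·4²/2 - 20·(4-(12/5))²/2)/200000 = 1/31250 m
Load 2 — point force P=3 kN at a=18/5 m (b=L-a=12/5):
  y_2 = -Pa²(L-x)²(3bL-(3b+a)(L-x))/(6L³EI)  [x>a] = -3·(18/5)²·(6-4)²·(3·(12/5)·6-(3·(12/5)+(18/5))·(6-4))/(6·6³·200000) = -81/6250000 m
Load 3 — uniform load w=8 kN/m over full span:
  y_3 = -wx²(L-x)²/(24EI) = -8·4²·(6-4)²/(24·200000) = -1/9375 m
Load 4 — applied couple M₀=6 kN·m at a=9/2 m (b=L-a=3/2):
  y_4 = (R_Ax³/6 - M_Ax²/2)/EI  [x≤a] with R_A=9/8, M_A=15/8 = ((9/8)·4³/6 - (15/8)·4²/2)/200000 = -3/200000 m
Superposition: y = Σ y_i = -7697/75000000 m ≈ -0.000103 m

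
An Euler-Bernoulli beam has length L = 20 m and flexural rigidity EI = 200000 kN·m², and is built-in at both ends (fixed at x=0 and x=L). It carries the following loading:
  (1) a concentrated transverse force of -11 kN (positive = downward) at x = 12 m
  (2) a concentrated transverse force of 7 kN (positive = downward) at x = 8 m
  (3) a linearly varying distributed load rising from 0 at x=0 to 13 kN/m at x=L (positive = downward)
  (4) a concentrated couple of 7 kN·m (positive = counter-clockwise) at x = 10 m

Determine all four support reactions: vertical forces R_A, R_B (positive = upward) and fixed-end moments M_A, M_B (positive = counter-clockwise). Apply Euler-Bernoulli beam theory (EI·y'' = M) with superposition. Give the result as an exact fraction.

Load 1 — point force P=-11 kN at a=12 m (b=L-a=8):
  R_A = Pb²(3a+b)/L³ = (-11)·8²·(3·12+8)/20³ = -484/125 kN
  M_A = Pab²/L² = (-11)·12·8²/20² = -528/25 kN·m
  R_B = Pa²(a+3b)/L³ = (-11)·12²·(12+3·8)/20³ = -891/125 kN
  M_B = -Pa²b/L² = -(-11)·12²·8/20² = 792/25 kN·m
Load 2 — point force P=7 kN at a=8 m (b=L-a=12):
  R_A = Pb²(3a+b)/L³ = 7·12²·(3·8+12)/20³ = 567/125 kN
  M_A = Pab²/L² = 7·8·12²/20² = 504/25 kN·m
  R_B = Pa²(a+3b)/L³ = 7·8²·(8+3·12)/20³ = 308/125 kN
  M_B = -Pa²b/L² = -7·8²·12/20² = -336/25 kN·m
Load 3 — triangular load w₀=13 kN/m (0→w₀ over full span):
  R_A = 3w₀L/20 = 3·13·20/20 = 39 kN
  M_A = w₀L²/30 = 13·20²/30 = 520/3 kN·m
  R_B = 7w₀L/20 = 7·13·20/20 = 91 kN
  M_B = -w₀L²/20 = -13·20²/20 = -260 kN·m
Load 4 — applied couple M₀=7 kN·m at a=10 m (b=L-a=10):
  R_A = 6M₀ab/L³ = 6·7·10·10/20³ = 21/40 kN
  M_A = M₀b(2a-b)/L² = 7·10·(2·10-10)/20² = 7/4 kN·m
  R_B = -6M₀ab/L³ = -6·7·10·10/20³ = -21/40 kN
  M_B = M₀a(2b-a)/L² = 7·10·(2·10-10)/20² = 7/4 kN·m
Superposition: R_A = 40189/1000 kN, M_A = 52237/300 kN·m, R_B = 85811/1000 kN, M_B = -24001/100 kN·m

R_A = 40189/1000 kN, M_A = 52237/300 kN·m, R_B = 85811/1000 kN, M_B = -24001/100 kN·m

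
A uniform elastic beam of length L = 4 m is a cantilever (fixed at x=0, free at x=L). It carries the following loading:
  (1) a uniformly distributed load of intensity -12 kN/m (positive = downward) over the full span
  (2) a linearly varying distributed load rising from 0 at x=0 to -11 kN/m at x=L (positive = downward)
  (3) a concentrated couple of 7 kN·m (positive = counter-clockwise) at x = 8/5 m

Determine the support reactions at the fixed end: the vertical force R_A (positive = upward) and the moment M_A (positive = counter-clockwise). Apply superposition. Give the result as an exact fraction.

Load 1 — uniform load w=-12 kN/m over full span:
  R_A = wL = (-12)·4 = -48 kN
  M_A = wL²/2 = (-12)·4²/2 = -96 kN·m
Load 2 — triangular load w₀=-11 kN/m (0→w₀ over full span):
  R_A = w₀L/2 = (-11)·4/2 = -22 kN
  M_A = w₀L²/3 = (-11)·4²/3 = -176/3 kN·m
Load 3 — applied couple M₀=7 kN·m at a=8/5 m (b=L-a=12/5):
  R_A = 0 kN
  M_A = -M₀ = -7 kN·m
Superposition: R_A = -70 kN, M_A = -485/3 kN·m

R_A = -70 kN, M_A = -485/3 kN·m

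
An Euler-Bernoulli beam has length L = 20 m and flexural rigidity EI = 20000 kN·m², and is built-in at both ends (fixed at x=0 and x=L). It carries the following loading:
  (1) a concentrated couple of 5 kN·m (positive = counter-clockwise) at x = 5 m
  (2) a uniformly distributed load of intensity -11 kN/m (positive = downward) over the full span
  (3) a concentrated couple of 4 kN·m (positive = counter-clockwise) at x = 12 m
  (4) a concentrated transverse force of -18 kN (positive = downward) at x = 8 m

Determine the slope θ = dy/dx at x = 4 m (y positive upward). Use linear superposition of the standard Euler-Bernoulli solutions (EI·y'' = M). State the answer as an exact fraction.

θ(4) = 51327/1250000 rad

Load 1 — applied couple M₀=5 kN·m at a=5 m (b=L-a=15):
  θ_1 = (R_Ax²/2 - M_Ax)/EI  [x≤a] with R_A=9/32, M_A=-15/16 = ((9/32)·4²/2 - (-15/16)·4)/20000 = 3/10000 rad
Load 2 — uniform load w=-11 kN/m over full span:
  θ_2 = -wx(L-x)(L-2x)/(12EI) = -(-11)·4·(20-4)·(20-2·4)/(12·20000) = 22/625 rad
Load 3 — applied couple M₀=4 kN·m at a=12 m (b=L-a=8):
  θ_3 = (R_Ax²/2 - M_Ax)/EI  [x≤a] with R_A=36/125, M_A=32/25 = ((36/125)·4²/2 - (32/25)·4)/20000 = -11/78125 rad
Load 4 — point force P=-18 kN at a=8 m (b=L-a=12):
  θ_4 = -Pb²x(2aL-(3a+b)x)/(2L³EI)  [x≤a] = -(-18)·12²·4·(2·8·20-(3·8+12)·4)/(2·20³·20000) = 891/156250 rad
Superposition: θ = Σ θ_i = 51327/1250000 rad ≈ 0.041062 rad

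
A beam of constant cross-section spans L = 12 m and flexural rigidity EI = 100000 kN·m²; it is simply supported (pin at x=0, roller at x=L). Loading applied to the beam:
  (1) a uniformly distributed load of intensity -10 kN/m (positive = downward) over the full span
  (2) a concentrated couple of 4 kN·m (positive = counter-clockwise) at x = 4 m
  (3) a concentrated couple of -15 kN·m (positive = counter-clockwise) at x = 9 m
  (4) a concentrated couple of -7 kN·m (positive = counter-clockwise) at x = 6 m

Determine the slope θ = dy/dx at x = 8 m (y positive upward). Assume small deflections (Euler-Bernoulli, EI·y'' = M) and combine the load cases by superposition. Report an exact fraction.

θ(8) = -2929/800000 rad

Load 1 — uniform load w=-10 kN/m over full span:
  θ_1 = -w(L³-6Lx²+4x³)/(24EI) = -(-10)·(12³-6·12·8²+4·8³)/(24·100000) = -13/3750 rad
Load 2 — applied couple M₀=4 kN·m at a=4 m (b=L-a=8):
  θ_2 = (M₀x²/(2L)-M₀(x-a)+C₁)/EI  [x>a] with C₁=M₀(3b²-L²)/(6L)=8/3 = (4·8²/(2·12)-4·(8-4)+(8/3))/100000 = -1/37500 rad
Load 3 — applied couple M₀=-15 kN·m at a=9 m (b=L-a=3):
  θ_3 = (M₀x²/(2L)+C₁)/EI  [x≤a] with C₁=M₀(3b²-L²)/(6L)=195/8 = ((-15)·8²/(2·12)+(195/8))/100000 = -1/6400 rad
Load 4 — applied couple M₀=-7 kN·m at a=6 m (b=L-a=6):
  θ_4 = (M₀x²/(2L)-M₀(x-a)+C₁)/EI  [x>a] with C₁=M₀(3b²-L²)/(6L)=7/2 = ((-7)·8²/(2·12)-(-7)·(8-6)+(7/2))/100000 = -7/600000 rad
Superposition: θ = Σ θ_i = -2929/800000 rad ≈ -0.003661 rad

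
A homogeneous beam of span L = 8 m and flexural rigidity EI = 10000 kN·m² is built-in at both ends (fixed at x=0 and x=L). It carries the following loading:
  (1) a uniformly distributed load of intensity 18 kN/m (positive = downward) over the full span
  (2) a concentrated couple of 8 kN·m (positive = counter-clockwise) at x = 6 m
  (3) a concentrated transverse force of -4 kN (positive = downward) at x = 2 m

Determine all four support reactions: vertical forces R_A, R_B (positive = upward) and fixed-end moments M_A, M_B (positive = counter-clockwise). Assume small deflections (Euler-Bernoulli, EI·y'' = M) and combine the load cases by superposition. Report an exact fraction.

Load 1 — uniform load w=18 kN/m over full span:
  R_A = wL/2 = 18·8/2 = 72 kN
  M_A = wL²/12 = 18·8²/12 = 96 kN·m
  R_B = wL/2 = 18·8/2 = 72 kN
  M_B = -wL²/12 = -18·8²/12 = -96 kN·m
Load 2 — applied couple M₀=8 kN·m at a=6 m (b=L-a=2):
  R_A = 6M₀ab/L³ = 6·8·6·2/8³ = 9/8 kN
  M_A = M₀b(2a-b)/L² = 8·2·(2·6-2)/8² = 5/2 kN·m
  R_B = -6M₀ab/L³ = -6·8·6·2/8³ = -9/8 kN
  M_B = M₀a(2b-a)/L² = 8·6·(2·2-6)/8² = -3/2 kN·m
Load 3 — point force P=-4 kN at a=2 m (b=L-a=6):
  R_A = Pb²(3a+b)/L³ = (-4)·6²·(3·2+6)/8³ = -27/8 kN
  M_A = Pab²/L² = (-4)·2·6²/8² = -9/2 kN·m
  R_B = Pa²(a+3b)/L³ = (-4)·2²·(2+3·6)/8³ = -5/8 kN
  M_B = -Pa²b/L² = -(-4)·2²·6/8² = 3/2 kN·m
Superposition: R_A = 279/4 kN, M_A = 94 kN·m, R_B = 281/4 kN, M_B = -96 kN·m

R_A = 279/4 kN, M_A = 94 kN·m, R_B = 281/4 kN, M_B = -96 kN·m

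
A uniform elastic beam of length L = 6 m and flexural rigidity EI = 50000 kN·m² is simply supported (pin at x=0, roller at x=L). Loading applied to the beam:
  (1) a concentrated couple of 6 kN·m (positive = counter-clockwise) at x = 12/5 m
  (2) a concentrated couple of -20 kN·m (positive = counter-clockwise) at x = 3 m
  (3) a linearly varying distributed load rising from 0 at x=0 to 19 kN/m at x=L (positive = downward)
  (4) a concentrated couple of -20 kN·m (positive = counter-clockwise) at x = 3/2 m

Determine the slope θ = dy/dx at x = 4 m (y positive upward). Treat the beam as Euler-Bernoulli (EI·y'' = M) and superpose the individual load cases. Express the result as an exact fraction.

Load 1 — applied couple M₀=6 kN·m at a=12/5 m (b=L-a=18/5):
  θ_1 = (M₀x²/(2L)-M₀(x-a)+C₁)/EI  [x>a] with C₁=M₀(3b²-L²)/(6L)=12/25 = (6·4²/(2·6)-6·(4-(12/5))+(12/25))/50000 = -7/312500 rad
Load 2 — applied couple M₀=-20 kN·m at a=3 m (b=L-a=3):
  θ_2 = (M₀x²/(2L)-M₀(x-a)+C₁)/EI  [x>a] with C₁=M₀(3b²-L²)/(6L)=5 = ((-20)·4²/(2·6)-(-20)·(4-3)+5)/50000 = -1/30000 rad
Load 3 — triangular load w₀=19 kN/m (0→w₀ over full span):
  θ_3 = -w₀(7L⁴-30L²x²+15x⁴)/(360LEI) = -19·(7·6⁴-30·6²·4²+15·4⁴)/(360·6·50000) = 1729/2250000 rad
Load 4 — applied couple M₀=-20 kN·m at a=3/2 m (b=L-a=9/2):
  θ_4 = (M₀x²/(2L)-M₀(x-a)+C₁)/EI  [x>a] with C₁=M₀(3b²-L²)/(6L)=-55/4 = ((-20)·4²/(2·6)-(-20)·(4-(3/2))+(-55/4))/50000 = 23/120000 rad
Superposition: θ = Σ θ_i = 40697/45000000 rad ≈ 0.000904 rad

θ(4) = 40697/45000000 rad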